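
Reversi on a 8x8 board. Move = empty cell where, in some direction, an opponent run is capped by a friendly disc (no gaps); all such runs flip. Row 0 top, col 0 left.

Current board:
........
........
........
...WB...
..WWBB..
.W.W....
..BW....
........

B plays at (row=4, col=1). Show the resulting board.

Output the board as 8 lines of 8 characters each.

Answer: ........
........
........
...WB...
.BBBBB..
.W.W....
..BW....
........

Derivation:
Place B at (4,1); scan 8 dirs for brackets.
Dir NW: first cell '.' (not opp) -> no flip
Dir N: first cell '.' (not opp) -> no flip
Dir NE: first cell '.' (not opp) -> no flip
Dir W: first cell '.' (not opp) -> no flip
Dir E: opp run (4,2) (4,3) capped by B -> flip
Dir SW: first cell '.' (not opp) -> no flip
Dir S: opp run (5,1), next='.' -> no flip
Dir SE: first cell '.' (not opp) -> no flip
All flips: (4,2) (4,3)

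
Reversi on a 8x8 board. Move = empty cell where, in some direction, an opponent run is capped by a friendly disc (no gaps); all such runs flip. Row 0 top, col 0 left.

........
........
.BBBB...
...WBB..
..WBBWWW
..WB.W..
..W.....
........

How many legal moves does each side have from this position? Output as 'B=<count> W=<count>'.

Answer: B=10 W=10

Derivation:
-- B to move --
(3,1): flips 1 -> legal
(3,2): flips 1 -> legal
(3,6): no bracket -> illegal
(3,7): no bracket -> illegal
(4,1): flips 1 -> legal
(5,1): flips 3 -> legal
(5,4): no bracket -> illegal
(5,6): flips 1 -> legal
(5,7): flips 1 -> legal
(6,1): flips 1 -> legal
(6,3): no bracket -> illegal
(6,4): no bracket -> illegal
(6,5): flips 2 -> legal
(6,6): flips 1 -> legal
(7,1): flips 1 -> legal
(7,2): no bracket -> illegal
(7,3): no bracket -> illegal
B mobility = 10
-- W to move --
(1,0): no bracket -> illegal
(1,1): flips 1 -> legal
(1,2): flips 2 -> legal
(1,3): flips 3 -> legal
(1,4): no bracket -> illegal
(1,5): flips 1 -> legal
(2,0): no bracket -> illegal
(2,5): flips 3 -> legal
(2,6): flips 3 -> legal
(3,0): no bracket -> illegal
(3,1): no bracket -> illegal
(3,2): no bracket -> illegal
(3,6): flips 2 -> legal
(5,4): flips 1 -> legal
(6,3): flips 2 -> legal
(6,4): flips 1 -> legal
W mobility = 10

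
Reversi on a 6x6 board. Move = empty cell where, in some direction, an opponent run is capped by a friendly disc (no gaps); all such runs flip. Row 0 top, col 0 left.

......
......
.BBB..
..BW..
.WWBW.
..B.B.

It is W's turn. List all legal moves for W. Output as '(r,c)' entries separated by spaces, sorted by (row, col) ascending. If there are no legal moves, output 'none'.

(1,0): no bracket -> illegal
(1,1): flips 1 -> legal
(1,2): flips 2 -> legal
(1,3): flips 1 -> legal
(1,4): flips 2 -> legal
(2,0): no bracket -> illegal
(2,4): no bracket -> illegal
(3,0): no bracket -> illegal
(3,1): flips 1 -> legal
(3,4): no bracket -> illegal
(4,5): no bracket -> illegal
(5,1): no bracket -> illegal
(5,3): flips 1 -> legal
(5,5): no bracket -> illegal

Answer: (1,1) (1,2) (1,3) (1,4) (3,1) (5,3)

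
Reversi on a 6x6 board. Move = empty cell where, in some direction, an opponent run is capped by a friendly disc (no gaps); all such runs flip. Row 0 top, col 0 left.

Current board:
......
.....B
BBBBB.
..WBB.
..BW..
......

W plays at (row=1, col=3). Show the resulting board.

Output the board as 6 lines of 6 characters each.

Answer: ......
...W.B
BBBWB.
..WWB.
..BW..
......

Derivation:
Place W at (1,3); scan 8 dirs for brackets.
Dir NW: first cell '.' (not opp) -> no flip
Dir N: first cell '.' (not opp) -> no flip
Dir NE: first cell '.' (not opp) -> no flip
Dir W: first cell '.' (not opp) -> no flip
Dir E: first cell '.' (not opp) -> no flip
Dir SW: opp run (2,2), next='.' -> no flip
Dir S: opp run (2,3) (3,3) capped by W -> flip
Dir SE: opp run (2,4), next='.' -> no flip
All flips: (2,3) (3,3)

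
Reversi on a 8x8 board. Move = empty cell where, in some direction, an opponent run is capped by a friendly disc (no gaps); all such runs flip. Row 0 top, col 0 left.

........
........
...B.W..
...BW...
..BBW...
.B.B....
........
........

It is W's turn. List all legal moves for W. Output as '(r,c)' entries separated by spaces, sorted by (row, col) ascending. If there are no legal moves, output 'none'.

Answer: (1,2) (2,2) (3,2) (4,1) (5,2) (6,2)

Derivation:
(1,2): flips 1 -> legal
(1,3): no bracket -> illegal
(1,4): no bracket -> illegal
(2,2): flips 1 -> legal
(2,4): no bracket -> illegal
(3,1): no bracket -> illegal
(3,2): flips 1 -> legal
(4,0): no bracket -> illegal
(4,1): flips 2 -> legal
(5,0): no bracket -> illegal
(5,2): flips 1 -> legal
(5,4): no bracket -> illegal
(6,0): no bracket -> illegal
(6,1): no bracket -> illegal
(6,2): flips 1 -> legal
(6,3): no bracket -> illegal
(6,4): no bracket -> illegal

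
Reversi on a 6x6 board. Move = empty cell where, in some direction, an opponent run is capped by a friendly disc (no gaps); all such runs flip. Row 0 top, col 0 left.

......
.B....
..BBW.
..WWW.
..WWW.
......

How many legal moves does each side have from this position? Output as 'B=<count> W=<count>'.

-- B to move --
(1,3): no bracket -> illegal
(1,4): no bracket -> illegal
(1,5): no bracket -> illegal
(2,1): no bracket -> illegal
(2,5): flips 1 -> legal
(3,1): no bracket -> illegal
(3,5): no bracket -> illegal
(4,1): flips 1 -> legal
(4,5): flips 1 -> legal
(5,1): no bracket -> illegal
(5,2): flips 2 -> legal
(5,3): flips 2 -> legal
(5,4): no bracket -> illegal
(5,5): flips 2 -> legal
B mobility = 6
-- W to move --
(0,0): flips 2 -> legal
(0,1): no bracket -> illegal
(0,2): no bracket -> illegal
(1,0): no bracket -> illegal
(1,2): flips 2 -> legal
(1,3): flips 1 -> legal
(1,4): flips 1 -> legal
(2,0): no bracket -> illegal
(2,1): flips 2 -> legal
(3,1): no bracket -> illegal
W mobility = 5

Answer: B=6 W=5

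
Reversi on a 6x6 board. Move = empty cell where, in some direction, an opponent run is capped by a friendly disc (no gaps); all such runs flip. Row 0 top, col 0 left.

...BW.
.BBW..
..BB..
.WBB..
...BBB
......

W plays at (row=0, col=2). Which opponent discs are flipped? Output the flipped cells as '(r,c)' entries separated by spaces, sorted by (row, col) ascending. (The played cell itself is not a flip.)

Answer: (0,3)

Derivation:
Dir NW: edge -> no flip
Dir N: edge -> no flip
Dir NE: edge -> no flip
Dir W: first cell '.' (not opp) -> no flip
Dir E: opp run (0,3) capped by W -> flip
Dir SW: opp run (1,1), next='.' -> no flip
Dir S: opp run (1,2) (2,2) (3,2), next='.' -> no flip
Dir SE: first cell 'W' (not opp) -> no flip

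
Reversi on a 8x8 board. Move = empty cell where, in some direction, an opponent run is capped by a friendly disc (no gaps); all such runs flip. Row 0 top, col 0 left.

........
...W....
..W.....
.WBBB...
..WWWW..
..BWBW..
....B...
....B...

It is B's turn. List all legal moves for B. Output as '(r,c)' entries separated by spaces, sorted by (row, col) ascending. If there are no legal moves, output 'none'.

(0,2): no bracket -> illegal
(0,3): no bracket -> illegal
(0,4): no bracket -> illegal
(1,1): flips 1 -> legal
(1,2): flips 1 -> legal
(1,4): no bracket -> illegal
(2,0): flips 3 -> legal
(2,1): no bracket -> illegal
(2,3): no bracket -> illegal
(2,4): no bracket -> illegal
(3,0): flips 1 -> legal
(3,5): no bracket -> illegal
(3,6): flips 1 -> legal
(4,0): no bracket -> illegal
(4,1): no bracket -> illegal
(4,6): flips 1 -> legal
(5,1): flips 1 -> legal
(5,6): flips 2 -> legal
(6,2): no bracket -> illegal
(6,3): flips 2 -> legal
(6,5): no bracket -> illegal
(6,6): flips 2 -> legal

Answer: (1,1) (1,2) (2,0) (3,0) (3,6) (4,6) (5,1) (5,6) (6,3) (6,6)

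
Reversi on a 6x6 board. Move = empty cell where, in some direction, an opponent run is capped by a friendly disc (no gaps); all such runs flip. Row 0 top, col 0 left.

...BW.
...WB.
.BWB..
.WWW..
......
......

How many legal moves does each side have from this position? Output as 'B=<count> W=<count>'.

Answer: B=4 W=7

Derivation:
-- B to move --
(0,2): no bracket -> illegal
(0,5): flips 1 -> legal
(1,1): no bracket -> illegal
(1,2): flips 1 -> legal
(1,5): no bracket -> illegal
(2,0): no bracket -> illegal
(2,4): no bracket -> illegal
(3,0): no bracket -> illegal
(3,4): no bracket -> illegal
(4,0): no bracket -> illegal
(4,1): flips 2 -> legal
(4,2): no bracket -> illegal
(4,3): flips 2 -> legal
(4,4): no bracket -> illegal
B mobility = 4
-- W to move --
(0,2): flips 1 -> legal
(0,5): flips 2 -> legal
(1,0): flips 1 -> legal
(1,1): flips 1 -> legal
(1,2): no bracket -> illegal
(1,5): flips 1 -> legal
(2,0): flips 1 -> legal
(2,4): flips 2 -> legal
(2,5): no bracket -> illegal
(3,0): no bracket -> illegal
(3,4): no bracket -> illegal
W mobility = 7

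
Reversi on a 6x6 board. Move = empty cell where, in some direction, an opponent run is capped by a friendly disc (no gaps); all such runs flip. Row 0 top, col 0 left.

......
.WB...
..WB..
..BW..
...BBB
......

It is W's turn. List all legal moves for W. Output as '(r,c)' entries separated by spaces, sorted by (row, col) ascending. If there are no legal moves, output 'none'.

Answer: (0,2) (1,3) (2,4) (3,1) (4,2) (5,3) (5,5)

Derivation:
(0,1): no bracket -> illegal
(0,2): flips 1 -> legal
(0,3): no bracket -> illegal
(1,3): flips 2 -> legal
(1,4): no bracket -> illegal
(2,1): no bracket -> illegal
(2,4): flips 1 -> legal
(3,1): flips 1 -> legal
(3,4): no bracket -> illegal
(3,5): no bracket -> illegal
(4,1): no bracket -> illegal
(4,2): flips 1 -> legal
(5,2): no bracket -> illegal
(5,3): flips 1 -> legal
(5,4): no bracket -> illegal
(5,5): flips 1 -> legal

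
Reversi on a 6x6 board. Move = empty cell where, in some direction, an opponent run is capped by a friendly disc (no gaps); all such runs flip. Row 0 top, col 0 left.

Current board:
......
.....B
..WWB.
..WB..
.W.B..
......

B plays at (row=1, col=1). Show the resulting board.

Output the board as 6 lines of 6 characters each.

Answer: ......
.B...B
..BWB.
..WB..
.W.B..
......

Derivation:
Place B at (1,1); scan 8 dirs for brackets.
Dir NW: first cell '.' (not opp) -> no flip
Dir N: first cell '.' (not opp) -> no flip
Dir NE: first cell '.' (not opp) -> no flip
Dir W: first cell '.' (not opp) -> no flip
Dir E: first cell '.' (not opp) -> no flip
Dir SW: first cell '.' (not opp) -> no flip
Dir S: first cell '.' (not opp) -> no flip
Dir SE: opp run (2,2) capped by B -> flip
All flips: (2,2)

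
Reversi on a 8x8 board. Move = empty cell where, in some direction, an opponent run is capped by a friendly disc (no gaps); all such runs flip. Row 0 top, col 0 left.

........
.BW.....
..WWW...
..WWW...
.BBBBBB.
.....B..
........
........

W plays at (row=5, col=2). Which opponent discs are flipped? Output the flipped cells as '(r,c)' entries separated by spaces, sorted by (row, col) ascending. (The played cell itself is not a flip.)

Answer: (4,2) (4,3)

Derivation:
Dir NW: opp run (4,1), next='.' -> no flip
Dir N: opp run (4,2) capped by W -> flip
Dir NE: opp run (4,3) capped by W -> flip
Dir W: first cell '.' (not opp) -> no flip
Dir E: first cell '.' (not opp) -> no flip
Dir SW: first cell '.' (not opp) -> no flip
Dir S: first cell '.' (not opp) -> no flip
Dir SE: first cell '.' (not opp) -> no flip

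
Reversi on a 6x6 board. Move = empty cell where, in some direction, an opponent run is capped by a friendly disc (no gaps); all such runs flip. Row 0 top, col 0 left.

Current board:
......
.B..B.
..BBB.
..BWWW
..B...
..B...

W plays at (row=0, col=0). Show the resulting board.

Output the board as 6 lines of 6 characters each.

Answer: W.....
.W..B.
..WBB.
..BWWW
..B...
..B...

Derivation:
Place W at (0,0); scan 8 dirs for brackets.
Dir NW: edge -> no flip
Dir N: edge -> no flip
Dir NE: edge -> no flip
Dir W: edge -> no flip
Dir E: first cell '.' (not opp) -> no flip
Dir SW: edge -> no flip
Dir S: first cell '.' (not opp) -> no flip
Dir SE: opp run (1,1) (2,2) capped by W -> flip
All flips: (1,1) (2,2)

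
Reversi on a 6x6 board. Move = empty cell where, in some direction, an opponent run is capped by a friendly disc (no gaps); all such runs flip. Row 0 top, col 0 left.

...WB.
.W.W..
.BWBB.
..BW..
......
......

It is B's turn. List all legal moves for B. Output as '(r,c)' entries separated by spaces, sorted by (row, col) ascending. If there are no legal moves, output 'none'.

Answer: (0,1) (0,2) (1,2) (3,1) (3,4) (4,2) (4,3)

Derivation:
(0,0): no bracket -> illegal
(0,1): flips 1 -> legal
(0,2): flips 2 -> legal
(1,0): no bracket -> illegal
(1,2): flips 1 -> legal
(1,4): no bracket -> illegal
(2,0): no bracket -> illegal
(3,1): flips 2 -> legal
(3,4): flips 1 -> legal
(4,2): flips 1 -> legal
(4,3): flips 1 -> legal
(4,4): no bracket -> illegal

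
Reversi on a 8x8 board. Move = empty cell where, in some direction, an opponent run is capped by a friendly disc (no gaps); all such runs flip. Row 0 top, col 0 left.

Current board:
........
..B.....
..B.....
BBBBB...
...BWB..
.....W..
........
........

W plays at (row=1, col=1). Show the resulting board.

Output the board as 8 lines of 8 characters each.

Place W at (1,1); scan 8 dirs for brackets.
Dir NW: first cell '.' (not opp) -> no flip
Dir N: first cell '.' (not opp) -> no flip
Dir NE: first cell '.' (not opp) -> no flip
Dir W: first cell '.' (not opp) -> no flip
Dir E: opp run (1,2), next='.' -> no flip
Dir SW: first cell '.' (not opp) -> no flip
Dir S: first cell '.' (not opp) -> no flip
Dir SE: opp run (2,2) (3,3) capped by W -> flip
All flips: (2,2) (3,3)

Answer: ........
.WB.....
..W.....
BBBWB...
...BWB..
.....W..
........
........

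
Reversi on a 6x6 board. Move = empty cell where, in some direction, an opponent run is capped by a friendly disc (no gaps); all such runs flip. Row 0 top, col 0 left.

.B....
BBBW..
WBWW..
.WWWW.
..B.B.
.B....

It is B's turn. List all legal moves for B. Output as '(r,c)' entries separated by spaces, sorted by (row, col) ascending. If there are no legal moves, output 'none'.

Answer: (1,4) (2,4) (3,0) (4,1) (4,3) (4,5)

Derivation:
(0,2): no bracket -> illegal
(0,3): no bracket -> illegal
(0,4): no bracket -> illegal
(1,4): flips 1 -> legal
(2,4): flips 4 -> legal
(2,5): no bracket -> illegal
(3,0): flips 1 -> legal
(3,5): no bracket -> illegal
(4,0): no bracket -> illegal
(4,1): flips 1 -> legal
(4,3): flips 1 -> legal
(4,5): flips 2 -> legal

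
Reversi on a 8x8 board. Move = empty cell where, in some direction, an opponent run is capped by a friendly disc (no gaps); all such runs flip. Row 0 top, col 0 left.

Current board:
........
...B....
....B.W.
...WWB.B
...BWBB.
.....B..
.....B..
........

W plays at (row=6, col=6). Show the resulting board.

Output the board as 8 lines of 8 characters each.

Place W at (6,6); scan 8 dirs for brackets.
Dir NW: opp run (5,5) capped by W -> flip
Dir N: first cell '.' (not opp) -> no flip
Dir NE: first cell '.' (not opp) -> no flip
Dir W: opp run (6,5), next='.' -> no flip
Dir E: first cell '.' (not opp) -> no flip
Dir SW: first cell '.' (not opp) -> no flip
Dir S: first cell '.' (not opp) -> no flip
Dir SE: first cell '.' (not opp) -> no flip
All flips: (5,5)

Answer: ........
...B....
....B.W.
...WWB.B
...BWBB.
.....W..
.....BW.
........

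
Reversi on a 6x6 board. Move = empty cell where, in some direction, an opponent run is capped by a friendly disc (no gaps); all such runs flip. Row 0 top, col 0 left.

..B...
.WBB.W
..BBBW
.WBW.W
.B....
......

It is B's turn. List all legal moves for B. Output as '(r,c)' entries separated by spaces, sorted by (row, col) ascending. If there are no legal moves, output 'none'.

Answer: (0,0) (1,0) (2,0) (2,1) (3,0) (3,4) (4,0) (4,2) (4,3) (4,4)

Derivation:
(0,0): flips 1 -> legal
(0,1): no bracket -> illegal
(0,4): no bracket -> illegal
(0,5): no bracket -> illegal
(1,0): flips 1 -> legal
(1,4): no bracket -> illegal
(2,0): flips 1 -> legal
(2,1): flips 1 -> legal
(3,0): flips 1 -> legal
(3,4): flips 1 -> legal
(4,0): flips 1 -> legal
(4,2): flips 1 -> legal
(4,3): flips 1 -> legal
(4,4): flips 1 -> legal
(4,5): no bracket -> illegal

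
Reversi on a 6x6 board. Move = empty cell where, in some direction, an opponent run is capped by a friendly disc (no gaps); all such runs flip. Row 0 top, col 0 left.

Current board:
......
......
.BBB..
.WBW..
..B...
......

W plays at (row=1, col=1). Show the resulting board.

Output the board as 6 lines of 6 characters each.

Answer: ......
.W....
.WWB..
.WBW..
..B...
......

Derivation:
Place W at (1,1); scan 8 dirs for brackets.
Dir NW: first cell '.' (not opp) -> no flip
Dir N: first cell '.' (not opp) -> no flip
Dir NE: first cell '.' (not opp) -> no flip
Dir W: first cell '.' (not opp) -> no flip
Dir E: first cell '.' (not opp) -> no flip
Dir SW: first cell '.' (not opp) -> no flip
Dir S: opp run (2,1) capped by W -> flip
Dir SE: opp run (2,2) capped by W -> flip
All flips: (2,1) (2,2)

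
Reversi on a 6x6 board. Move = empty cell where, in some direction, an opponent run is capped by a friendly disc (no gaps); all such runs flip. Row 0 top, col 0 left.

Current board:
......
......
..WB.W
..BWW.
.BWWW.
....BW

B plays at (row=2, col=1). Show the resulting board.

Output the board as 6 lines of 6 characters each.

Place B at (2,1); scan 8 dirs for brackets.
Dir NW: first cell '.' (not opp) -> no flip
Dir N: first cell '.' (not opp) -> no flip
Dir NE: first cell '.' (not opp) -> no flip
Dir W: first cell '.' (not opp) -> no flip
Dir E: opp run (2,2) capped by B -> flip
Dir SW: first cell '.' (not opp) -> no flip
Dir S: first cell '.' (not opp) -> no flip
Dir SE: first cell 'B' (not opp) -> no flip
All flips: (2,2)

Answer: ......
......
.BBB.W
..BWW.
.BWWW.
....BW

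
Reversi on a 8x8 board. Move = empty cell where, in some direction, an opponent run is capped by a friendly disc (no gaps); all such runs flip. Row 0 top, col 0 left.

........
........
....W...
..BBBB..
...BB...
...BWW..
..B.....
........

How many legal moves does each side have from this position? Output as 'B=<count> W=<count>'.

Answer: B=7 W=5

Derivation:
-- B to move --
(1,3): flips 1 -> legal
(1,4): flips 1 -> legal
(1,5): flips 1 -> legal
(2,3): no bracket -> illegal
(2,5): no bracket -> illegal
(4,5): no bracket -> illegal
(4,6): no bracket -> illegal
(5,6): flips 2 -> legal
(6,3): no bracket -> illegal
(6,4): flips 1 -> legal
(6,5): flips 1 -> legal
(6,6): flips 1 -> legal
B mobility = 7
-- W to move --
(2,1): flips 2 -> legal
(2,2): flips 2 -> legal
(2,3): no bracket -> illegal
(2,5): no bracket -> illegal
(2,6): no bracket -> illegal
(3,1): no bracket -> illegal
(3,6): no bracket -> illegal
(4,1): no bracket -> illegal
(4,2): flips 1 -> legal
(4,5): no bracket -> illegal
(4,6): flips 1 -> legal
(5,1): no bracket -> illegal
(5,2): flips 1 -> legal
(6,1): no bracket -> illegal
(6,3): no bracket -> illegal
(6,4): no bracket -> illegal
(7,1): no bracket -> illegal
(7,2): no bracket -> illegal
(7,3): no bracket -> illegal
W mobility = 5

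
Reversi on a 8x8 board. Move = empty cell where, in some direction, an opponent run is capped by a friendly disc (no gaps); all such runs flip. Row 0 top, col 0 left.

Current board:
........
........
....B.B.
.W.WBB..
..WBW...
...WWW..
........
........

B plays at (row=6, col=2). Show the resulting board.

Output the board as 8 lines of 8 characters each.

Answer: ........
........
....B.B.
.W.WBB..
..WBB...
...BWW..
..B.....
........

Derivation:
Place B at (6,2); scan 8 dirs for brackets.
Dir NW: first cell '.' (not opp) -> no flip
Dir N: first cell '.' (not opp) -> no flip
Dir NE: opp run (5,3) (4,4) capped by B -> flip
Dir W: first cell '.' (not opp) -> no flip
Dir E: first cell '.' (not opp) -> no flip
Dir SW: first cell '.' (not opp) -> no flip
Dir S: first cell '.' (not opp) -> no flip
Dir SE: first cell '.' (not opp) -> no flip
All flips: (4,4) (5,3)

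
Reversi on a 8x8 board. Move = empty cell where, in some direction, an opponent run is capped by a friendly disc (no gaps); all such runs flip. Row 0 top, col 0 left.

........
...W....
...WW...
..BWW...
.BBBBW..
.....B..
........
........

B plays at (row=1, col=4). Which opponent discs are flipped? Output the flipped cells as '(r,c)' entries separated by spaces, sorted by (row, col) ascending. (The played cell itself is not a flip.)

Answer: (2,3) (2,4) (3,4)

Derivation:
Dir NW: first cell '.' (not opp) -> no flip
Dir N: first cell '.' (not opp) -> no flip
Dir NE: first cell '.' (not opp) -> no flip
Dir W: opp run (1,3), next='.' -> no flip
Dir E: first cell '.' (not opp) -> no flip
Dir SW: opp run (2,3) capped by B -> flip
Dir S: opp run (2,4) (3,4) capped by B -> flip
Dir SE: first cell '.' (not opp) -> no flip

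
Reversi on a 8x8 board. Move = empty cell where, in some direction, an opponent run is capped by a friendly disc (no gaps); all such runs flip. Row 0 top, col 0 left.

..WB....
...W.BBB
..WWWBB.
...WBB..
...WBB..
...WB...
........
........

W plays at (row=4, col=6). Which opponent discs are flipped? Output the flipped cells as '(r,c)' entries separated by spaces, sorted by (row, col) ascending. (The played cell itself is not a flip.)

Dir NW: opp run (3,5) capped by W -> flip
Dir N: first cell '.' (not opp) -> no flip
Dir NE: first cell '.' (not opp) -> no flip
Dir W: opp run (4,5) (4,4) capped by W -> flip
Dir E: first cell '.' (not opp) -> no flip
Dir SW: first cell '.' (not opp) -> no flip
Dir S: first cell '.' (not opp) -> no flip
Dir SE: first cell '.' (not opp) -> no flip

Answer: (3,5) (4,4) (4,5)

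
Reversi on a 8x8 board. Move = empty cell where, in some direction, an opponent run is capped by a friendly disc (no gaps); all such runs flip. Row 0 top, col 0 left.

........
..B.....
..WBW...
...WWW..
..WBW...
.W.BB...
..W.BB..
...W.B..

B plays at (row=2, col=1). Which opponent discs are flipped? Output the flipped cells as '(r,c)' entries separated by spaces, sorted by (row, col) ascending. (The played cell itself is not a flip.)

Dir NW: first cell '.' (not opp) -> no flip
Dir N: first cell '.' (not opp) -> no flip
Dir NE: first cell 'B' (not opp) -> no flip
Dir W: first cell '.' (not opp) -> no flip
Dir E: opp run (2,2) capped by B -> flip
Dir SW: first cell '.' (not opp) -> no flip
Dir S: first cell '.' (not opp) -> no flip
Dir SE: first cell '.' (not opp) -> no flip

Answer: (2,2)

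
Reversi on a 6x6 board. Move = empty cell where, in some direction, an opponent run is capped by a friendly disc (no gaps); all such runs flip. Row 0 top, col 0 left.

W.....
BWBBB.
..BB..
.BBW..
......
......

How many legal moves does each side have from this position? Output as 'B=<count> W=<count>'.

Answer: B=3 W=4

Derivation:
-- B to move --
(0,1): no bracket -> illegal
(0,2): no bracket -> illegal
(2,0): no bracket -> illegal
(2,1): no bracket -> illegal
(2,4): no bracket -> illegal
(3,4): flips 1 -> legal
(4,2): no bracket -> illegal
(4,3): flips 1 -> legal
(4,4): flips 1 -> legal
B mobility = 3
-- W to move --
(0,1): no bracket -> illegal
(0,2): no bracket -> illegal
(0,3): flips 2 -> legal
(0,4): no bracket -> illegal
(0,5): no bracket -> illegal
(1,5): flips 3 -> legal
(2,0): flips 1 -> legal
(2,1): no bracket -> illegal
(2,4): no bracket -> illegal
(2,5): no bracket -> illegal
(3,0): flips 2 -> legal
(3,4): no bracket -> illegal
(4,0): no bracket -> illegal
(4,1): no bracket -> illegal
(4,2): no bracket -> illegal
(4,3): no bracket -> illegal
W mobility = 4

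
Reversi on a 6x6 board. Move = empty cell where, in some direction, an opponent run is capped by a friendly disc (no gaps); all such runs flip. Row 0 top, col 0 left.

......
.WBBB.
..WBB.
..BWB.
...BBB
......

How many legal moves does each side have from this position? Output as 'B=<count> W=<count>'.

Answer: B=5 W=10

Derivation:
-- B to move --
(0,0): flips 3 -> legal
(0,1): no bracket -> illegal
(0,2): no bracket -> illegal
(1,0): flips 1 -> legal
(2,0): no bracket -> illegal
(2,1): flips 1 -> legal
(3,1): flips 1 -> legal
(4,2): flips 1 -> legal
B mobility = 5
-- W to move --
(0,1): no bracket -> illegal
(0,2): flips 1 -> legal
(0,3): flips 2 -> legal
(0,4): flips 1 -> legal
(0,5): no bracket -> illegal
(1,5): flips 4 -> legal
(2,1): no bracket -> illegal
(2,5): flips 2 -> legal
(3,1): flips 1 -> legal
(3,5): flips 1 -> legal
(4,1): no bracket -> illegal
(4,2): flips 1 -> legal
(5,2): no bracket -> illegal
(5,3): flips 1 -> legal
(5,4): no bracket -> illegal
(5,5): flips 1 -> legal
W mobility = 10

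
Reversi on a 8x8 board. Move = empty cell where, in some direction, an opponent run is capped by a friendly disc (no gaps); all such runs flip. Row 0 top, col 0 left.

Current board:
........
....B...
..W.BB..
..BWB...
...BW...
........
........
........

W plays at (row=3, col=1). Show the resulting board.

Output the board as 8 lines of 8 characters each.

Answer: ........
....B...
..W.BB..
.WWWB...
...BW...
........
........
........

Derivation:
Place W at (3,1); scan 8 dirs for brackets.
Dir NW: first cell '.' (not opp) -> no flip
Dir N: first cell '.' (not opp) -> no flip
Dir NE: first cell 'W' (not opp) -> no flip
Dir W: first cell '.' (not opp) -> no flip
Dir E: opp run (3,2) capped by W -> flip
Dir SW: first cell '.' (not opp) -> no flip
Dir S: first cell '.' (not opp) -> no flip
Dir SE: first cell '.' (not opp) -> no flip
All flips: (3,2)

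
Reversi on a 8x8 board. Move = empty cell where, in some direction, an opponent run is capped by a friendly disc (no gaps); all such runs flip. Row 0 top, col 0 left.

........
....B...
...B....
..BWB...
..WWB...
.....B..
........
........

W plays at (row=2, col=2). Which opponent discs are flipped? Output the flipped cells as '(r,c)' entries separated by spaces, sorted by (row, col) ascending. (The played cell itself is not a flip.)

Dir NW: first cell '.' (not opp) -> no flip
Dir N: first cell '.' (not opp) -> no flip
Dir NE: first cell '.' (not opp) -> no flip
Dir W: first cell '.' (not opp) -> no flip
Dir E: opp run (2,3), next='.' -> no flip
Dir SW: first cell '.' (not opp) -> no flip
Dir S: opp run (3,2) capped by W -> flip
Dir SE: first cell 'W' (not opp) -> no flip

Answer: (3,2)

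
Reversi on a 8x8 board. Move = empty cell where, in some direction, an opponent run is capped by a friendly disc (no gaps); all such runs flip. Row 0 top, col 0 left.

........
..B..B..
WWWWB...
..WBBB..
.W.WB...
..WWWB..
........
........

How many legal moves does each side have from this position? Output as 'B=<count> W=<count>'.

Answer: B=10 W=10

Derivation:
-- B to move --
(1,0): no bracket -> illegal
(1,1): flips 1 -> legal
(1,3): flips 1 -> legal
(1,4): no bracket -> illegal
(3,0): flips 1 -> legal
(3,1): flips 1 -> legal
(4,0): no bracket -> illegal
(4,2): flips 3 -> legal
(4,5): no bracket -> illegal
(5,0): no bracket -> illegal
(5,1): flips 3 -> legal
(6,1): flips 2 -> legal
(6,2): flips 1 -> legal
(6,3): flips 2 -> legal
(6,4): flips 1 -> legal
(6,5): no bracket -> illegal
B mobility = 10
-- W to move --
(0,1): flips 1 -> legal
(0,2): flips 1 -> legal
(0,3): flips 1 -> legal
(0,4): no bracket -> illegal
(0,5): no bracket -> illegal
(0,6): no bracket -> illegal
(1,1): no bracket -> illegal
(1,3): no bracket -> illegal
(1,4): flips 3 -> legal
(1,6): no bracket -> illegal
(2,5): flips 2 -> legal
(2,6): flips 2 -> legal
(3,6): flips 3 -> legal
(4,2): no bracket -> illegal
(4,5): flips 2 -> legal
(4,6): no bracket -> illegal
(5,6): flips 1 -> legal
(6,4): no bracket -> illegal
(6,5): no bracket -> illegal
(6,6): flips 3 -> legal
W mobility = 10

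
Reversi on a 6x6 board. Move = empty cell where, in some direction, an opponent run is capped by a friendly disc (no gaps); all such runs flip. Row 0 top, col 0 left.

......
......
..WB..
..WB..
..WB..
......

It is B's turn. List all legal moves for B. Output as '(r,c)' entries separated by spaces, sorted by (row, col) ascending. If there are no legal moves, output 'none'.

(1,1): flips 1 -> legal
(1,2): no bracket -> illegal
(1,3): no bracket -> illegal
(2,1): flips 2 -> legal
(3,1): flips 1 -> legal
(4,1): flips 2 -> legal
(5,1): flips 1 -> legal
(5,2): no bracket -> illegal
(5,3): no bracket -> illegal

Answer: (1,1) (2,1) (3,1) (4,1) (5,1)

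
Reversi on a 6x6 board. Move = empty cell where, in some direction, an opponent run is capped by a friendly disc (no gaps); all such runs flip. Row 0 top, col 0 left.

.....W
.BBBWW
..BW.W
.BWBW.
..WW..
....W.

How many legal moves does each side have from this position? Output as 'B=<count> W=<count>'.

-- B to move --
(0,3): no bracket -> illegal
(0,4): no bracket -> illegal
(2,1): no bracket -> illegal
(2,4): flips 1 -> legal
(3,5): flips 1 -> legal
(4,1): no bracket -> illegal
(4,4): no bracket -> illegal
(4,5): flips 2 -> legal
(5,1): flips 1 -> legal
(5,2): flips 2 -> legal
(5,3): flips 2 -> legal
(5,5): no bracket -> illegal
B mobility = 6
-- W to move --
(0,0): no bracket -> illegal
(0,1): flips 1 -> legal
(0,2): flips 2 -> legal
(0,3): flips 1 -> legal
(0,4): no bracket -> illegal
(1,0): flips 3 -> legal
(2,0): flips 1 -> legal
(2,1): flips 1 -> legal
(2,4): flips 1 -> legal
(3,0): flips 1 -> legal
(4,0): no bracket -> illegal
(4,1): no bracket -> illegal
(4,4): no bracket -> illegal
W mobility = 8

Answer: B=6 W=8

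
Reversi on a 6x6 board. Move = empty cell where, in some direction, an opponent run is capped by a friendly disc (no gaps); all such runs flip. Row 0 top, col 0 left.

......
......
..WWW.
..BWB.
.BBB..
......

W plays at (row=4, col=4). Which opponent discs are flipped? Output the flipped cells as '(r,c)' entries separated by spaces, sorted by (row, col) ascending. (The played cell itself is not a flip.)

Dir NW: first cell 'W' (not opp) -> no flip
Dir N: opp run (3,4) capped by W -> flip
Dir NE: first cell '.' (not opp) -> no flip
Dir W: opp run (4,3) (4,2) (4,1), next='.' -> no flip
Dir E: first cell '.' (not opp) -> no flip
Dir SW: first cell '.' (not opp) -> no flip
Dir S: first cell '.' (not opp) -> no flip
Dir SE: first cell '.' (not opp) -> no flip

Answer: (3,4)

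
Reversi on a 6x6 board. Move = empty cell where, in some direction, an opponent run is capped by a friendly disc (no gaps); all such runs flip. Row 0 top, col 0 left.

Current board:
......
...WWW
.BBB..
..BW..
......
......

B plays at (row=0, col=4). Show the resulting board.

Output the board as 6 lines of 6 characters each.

Place B at (0,4); scan 8 dirs for brackets.
Dir NW: edge -> no flip
Dir N: edge -> no flip
Dir NE: edge -> no flip
Dir W: first cell '.' (not opp) -> no flip
Dir E: first cell '.' (not opp) -> no flip
Dir SW: opp run (1,3) capped by B -> flip
Dir S: opp run (1,4), next='.' -> no flip
Dir SE: opp run (1,5), next=edge -> no flip
All flips: (1,3)

Answer: ....B.
...BWW
.BBB..
..BW..
......
......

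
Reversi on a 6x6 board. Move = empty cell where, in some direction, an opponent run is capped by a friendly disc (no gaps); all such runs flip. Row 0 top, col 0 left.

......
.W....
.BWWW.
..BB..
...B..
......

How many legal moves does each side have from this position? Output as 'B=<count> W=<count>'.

-- B to move --
(0,0): flips 2 -> legal
(0,1): flips 1 -> legal
(0,2): no bracket -> illegal
(1,0): no bracket -> illegal
(1,2): flips 1 -> legal
(1,3): flips 1 -> legal
(1,4): flips 1 -> legal
(1,5): flips 1 -> legal
(2,0): no bracket -> illegal
(2,5): flips 3 -> legal
(3,1): no bracket -> illegal
(3,4): no bracket -> illegal
(3,5): no bracket -> illegal
B mobility = 7
-- W to move --
(1,0): no bracket -> illegal
(1,2): no bracket -> illegal
(2,0): flips 1 -> legal
(3,0): no bracket -> illegal
(3,1): flips 1 -> legal
(3,4): no bracket -> illegal
(4,1): flips 1 -> legal
(4,2): flips 2 -> legal
(4,4): flips 1 -> legal
(5,2): no bracket -> illegal
(5,3): flips 2 -> legal
(5,4): no bracket -> illegal
W mobility = 6

Answer: B=7 W=6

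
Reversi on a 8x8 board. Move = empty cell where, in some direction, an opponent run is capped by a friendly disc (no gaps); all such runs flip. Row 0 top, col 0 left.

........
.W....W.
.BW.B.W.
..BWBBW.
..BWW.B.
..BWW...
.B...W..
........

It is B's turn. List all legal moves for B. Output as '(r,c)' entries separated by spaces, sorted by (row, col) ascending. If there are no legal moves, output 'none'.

Answer: (0,1) (0,6) (1,2) (1,7) (2,3) (3,7) (4,5) (5,5) (6,2) (6,4) (7,6)

Derivation:
(0,0): no bracket -> illegal
(0,1): flips 1 -> legal
(0,2): no bracket -> illegal
(0,5): no bracket -> illegal
(0,6): flips 3 -> legal
(0,7): no bracket -> illegal
(1,0): no bracket -> illegal
(1,2): flips 1 -> legal
(1,3): no bracket -> illegal
(1,5): no bracket -> illegal
(1,7): flips 1 -> legal
(2,0): no bracket -> illegal
(2,3): flips 1 -> legal
(2,5): no bracket -> illegal
(2,7): no bracket -> illegal
(3,1): no bracket -> illegal
(3,7): flips 1 -> legal
(4,5): flips 2 -> legal
(4,7): no bracket -> illegal
(5,5): flips 2 -> legal
(5,6): no bracket -> illegal
(6,2): flips 2 -> legal
(6,3): no bracket -> illegal
(6,4): flips 3 -> legal
(6,6): no bracket -> illegal
(7,4): no bracket -> illegal
(7,5): no bracket -> illegal
(7,6): flips 3 -> legal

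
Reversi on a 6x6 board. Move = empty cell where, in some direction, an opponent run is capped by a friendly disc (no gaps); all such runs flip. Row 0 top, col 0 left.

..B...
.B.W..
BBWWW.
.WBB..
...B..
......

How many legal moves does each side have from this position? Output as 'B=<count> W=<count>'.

-- B to move --
(0,3): flips 2 -> legal
(0,4): no bracket -> illegal
(1,2): flips 1 -> legal
(1,4): flips 1 -> legal
(1,5): flips 1 -> legal
(2,5): flips 3 -> legal
(3,0): flips 1 -> legal
(3,4): no bracket -> illegal
(3,5): flips 2 -> legal
(4,0): no bracket -> illegal
(4,1): flips 1 -> legal
(4,2): flips 1 -> legal
B mobility = 9
-- W to move --
(0,0): flips 1 -> legal
(0,1): flips 2 -> legal
(0,3): no bracket -> illegal
(1,0): no bracket -> illegal
(1,2): no bracket -> illegal
(3,0): no bracket -> illegal
(3,4): flips 2 -> legal
(4,1): flips 1 -> legal
(4,2): flips 2 -> legal
(4,4): flips 1 -> legal
(5,2): no bracket -> illegal
(5,3): flips 2 -> legal
(5,4): no bracket -> illegal
W mobility = 7

Answer: B=9 W=7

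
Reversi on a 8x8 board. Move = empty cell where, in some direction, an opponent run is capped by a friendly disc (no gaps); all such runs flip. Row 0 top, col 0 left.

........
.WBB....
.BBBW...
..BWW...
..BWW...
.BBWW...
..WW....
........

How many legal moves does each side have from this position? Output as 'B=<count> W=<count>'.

Answer: B=13 W=12

Derivation:
-- B to move --
(0,0): flips 1 -> legal
(0,1): flips 1 -> legal
(0,2): no bracket -> illegal
(1,0): flips 1 -> legal
(1,4): no bracket -> illegal
(1,5): flips 2 -> legal
(2,0): no bracket -> illegal
(2,5): flips 3 -> legal
(3,5): flips 3 -> legal
(4,5): flips 3 -> legal
(5,5): flips 4 -> legal
(6,1): no bracket -> illegal
(6,4): flips 1 -> legal
(6,5): flips 2 -> legal
(7,1): no bracket -> illegal
(7,2): flips 1 -> legal
(7,3): flips 5 -> legal
(7,4): flips 1 -> legal
B mobility = 13
-- W to move --
(0,1): flips 2 -> legal
(0,2): flips 6 -> legal
(0,3): flips 2 -> legal
(0,4): no bracket -> illegal
(1,0): flips 2 -> legal
(1,4): flips 2 -> legal
(2,0): flips 3 -> legal
(3,0): no bracket -> illegal
(3,1): flips 3 -> legal
(4,0): flips 1 -> legal
(4,1): flips 2 -> legal
(5,0): flips 2 -> legal
(6,0): flips 2 -> legal
(6,1): flips 1 -> legal
W mobility = 12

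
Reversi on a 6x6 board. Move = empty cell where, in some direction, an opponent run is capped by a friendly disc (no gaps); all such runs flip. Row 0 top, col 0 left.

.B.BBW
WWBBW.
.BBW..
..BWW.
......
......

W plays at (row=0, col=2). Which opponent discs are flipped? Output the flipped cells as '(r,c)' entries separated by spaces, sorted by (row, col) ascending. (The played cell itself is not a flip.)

Dir NW: edge -> no flip
Dir N: edge -> no flip
Dir NE: edge -> no flip
Dir W: opp run (0,1), next='.' -> no flip
Dir E: opp run (0,3) (0,4) capped by W -> flip
Dir SW: first cell 'W' (not opp) -> no flip
Dir S: opp run (1,2) (2,2) (3,2), next='.' -> no flip
Dir SE: opp run (1,3), next='.' -> no flip

Answer: (0,3) (0,4)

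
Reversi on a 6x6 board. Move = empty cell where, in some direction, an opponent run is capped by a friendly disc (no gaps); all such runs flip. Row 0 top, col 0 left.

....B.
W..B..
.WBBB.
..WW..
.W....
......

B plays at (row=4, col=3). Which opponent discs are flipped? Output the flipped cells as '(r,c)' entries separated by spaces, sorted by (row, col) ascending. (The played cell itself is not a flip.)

Dir NW: opp run (3,2) (2,1) (1,0), next=edge -> no flip
Dir N: opp run (3,3) capped by B -> flip
Dir NE: first cell '.' (not opp) -> no flip
Dir W: first cell '.' (not opp) -> no flip
Dir E: first cell '.' (not opp) -> no flip
Dir SW: first cell '.' (not opp) -> no flip
Dir S: first cell '.' (not opp) -> no flip
Dir SE: first cell '.' (not opp) -> no flip

Answer: (3,3)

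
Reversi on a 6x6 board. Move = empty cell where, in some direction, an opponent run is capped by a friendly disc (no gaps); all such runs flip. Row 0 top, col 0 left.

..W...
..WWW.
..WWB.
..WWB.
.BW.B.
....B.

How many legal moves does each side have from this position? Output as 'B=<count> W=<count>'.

-- B to move --
(0,1): flips 2 -> legal
(0,3): no bracket -> illegal
(0,4): flips 1 -> legal
(0,5): flips 3 -> legal
(1,1): flips 2 -> legal
(1,5): no bracket -> illegal
(2,1): flips 2 -> legal
(2,5): no bracket -> illegal
(3,1): flips 2 -> legal
(4,3): flips 1 -> legal
(5,1): flips 2 -> legal
(5,2): no bracket -> illegal
(5,3): no bracket -> illegal
B mobility = 8
-- W to move --
(1,5): flips 1 -> legal
(2,5): flips 1 -> legal
(3,0): no bracket -> illegal
(3,1): no bracket -> illegal
(3,5): flips 2 -> legal
(4,0): flips 1 -> legal
(4,3): no bracket -> illegal
(4,5): flips 1 -> legal
(5,0): flips 1 -> legal
(5,1): no bracket -> illegal
(5,2): no bracket -> illegal
(5,3): no bracket -> illegal
(5,5): flips 1 -> legal
W mobility = 7

Answer: B=8 W=7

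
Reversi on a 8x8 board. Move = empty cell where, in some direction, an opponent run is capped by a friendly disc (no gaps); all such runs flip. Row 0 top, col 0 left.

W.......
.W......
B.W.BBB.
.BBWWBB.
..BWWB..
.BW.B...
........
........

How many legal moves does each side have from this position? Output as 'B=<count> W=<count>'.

-- B to move --
(0,1): no bracket -> illegal
(0,2): flips 1 -> legal
(1,0): no bracket -> illegal
(1,2): flips 1 -> legal
(1,3): flips 1 -> legal
(2,1): no bracket -> illegal
(2,3): flips 1 -> legal
(4,1): no bracket -> illegal
(5,3): flips 2 -> legal
(5,5): no bracket -> illegal
(6,1): flips 3 -> legal
(6,2): flips 1 -> legal
(6,3): no bracket -> illegal
B mobility = 7
-- W to move --
(1,0): no bracket -> illegal
(1,3): no bracket -> illegal
(1,4): flips 1 -> legal
(1,5): flips 1 -> legal
(1,6): flips 1 -> legal
(1,7): flips 2 -> legal
(2,1): flips 1 -> legal
(2,3): no bracket -> illegal
(2,7): no bracket -> illegal
(3,0): flips 2 -> legal
(3,7): flips 2 -> legal
(4,0): flips 1 -> legal
(4,1): flips 1 -> legal
(4,6): flips 1 -> legal
(4,7): no bracket -> illegal
(5,0): flips 1 -> legal
(5,3): no bracket -> illegal
(5,5): no bracket -> illegal
(5,6): flips 1 -> legal
(6,0): flips 2 -> legal
(6,1): no bracket -> illegal
(6,2): no bracket -> illegal
(6,3): no bracket -> illegal
(6,4): flips 1 -> legal
(6,5): flips 1 -> legal
W mobility = 15

Answer: B=7 W=15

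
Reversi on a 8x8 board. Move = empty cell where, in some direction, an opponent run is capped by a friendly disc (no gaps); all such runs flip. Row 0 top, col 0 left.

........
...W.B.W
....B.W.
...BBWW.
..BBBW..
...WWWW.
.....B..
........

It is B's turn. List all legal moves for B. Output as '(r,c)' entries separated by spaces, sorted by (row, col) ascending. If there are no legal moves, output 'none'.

Answer: (0,2) (2,5) (3,7) (4,6) (4,7) (6,2) (6,3) (6,4) (6,6) (6,7)

Derivation:
(0,2): flips 1 -> legal
(0,3): no bracket -> illegal
(0,4): no bracket -> illegal
(0,6): no bracket -> illegal
(0,7): no bracket -> illegal
(1,2): no bracket -> illegal
(1,4): no bracket -> illegal
(1,6): no bracket -> illegal
(2,2): no bracket -> illegal
(2,3): no bracket -> illegal
(2,5): flips 3 -> legal
(2,7): no bracket -> illegal
(3,7): flips 3 -> legal
(4,6): flips 2 -> legal
(4,7): flips 1 -> legal
(5,2): no bracket -> illegal
(5,7): no bracket -> illegal
(6,2): flips 1 -> legal
(6,3): flips 1 -> legal
(6,4): flips 2 -> legal
(6,6): flips 1 -> legal
(6,7): flips 2 -> legal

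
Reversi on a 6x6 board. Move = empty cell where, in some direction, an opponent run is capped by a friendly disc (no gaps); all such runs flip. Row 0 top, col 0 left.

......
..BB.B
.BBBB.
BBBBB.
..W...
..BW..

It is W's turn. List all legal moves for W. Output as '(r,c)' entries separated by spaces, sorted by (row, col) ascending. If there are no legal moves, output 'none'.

(0,1): no bracket -> illegal
(0,2): flips 3 -> legal
(0,3): no bracket -> illegal
(0,4): no bracket -> illegal
(0,5): no bracket -> illegal
(1,0): no bracket -> illegal
(1,1): no bracket -> illegal
(1,4): no bracket -> illegal
(2,0): flips 1 -> legal
(2,5): no bracket -> illegal
(3,5): no bracket -> illegal
(4,0): no bracket -> illegal
(4,1): no bracket -> illegal
(4,3): no bracket -> illegal
(4,4): no bracket -> illegal
(4,5): no bracket -> illegal
(5,1): flips 1 -> legal

Answer: (0,2) (2,0) (5,1)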